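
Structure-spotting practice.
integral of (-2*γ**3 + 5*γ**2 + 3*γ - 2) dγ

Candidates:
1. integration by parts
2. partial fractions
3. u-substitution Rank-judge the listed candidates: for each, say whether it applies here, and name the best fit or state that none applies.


Method: no special technique — a term-by-term power-rule job in γ; no substitution or rearrangement earns its keep here.
- integration by parts — splitting off a factor buys nothing — the integrand integrates directly without parts.
- partial fractions — the expression is not a ratio of polynomials that decomposes further.
- u-substitution: no substitution does more than relabel what direct integration already handles.


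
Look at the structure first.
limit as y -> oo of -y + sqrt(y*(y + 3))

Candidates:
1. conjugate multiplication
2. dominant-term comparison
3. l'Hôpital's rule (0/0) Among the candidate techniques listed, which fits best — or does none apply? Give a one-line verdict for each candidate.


Technique: conjugate multiplication — the ∞ − ∞ radical form is the exact trigger for the conjugate maneuver.
- conjugate multiplication — applicable, and directly so.
- dominant-term comparison — this is not a rational comparison of growth rates at infinity.
- l'Hôpital's rule (0/0) — the expression is a difference driving to ∞ − ∞, not a 0/0 quotient — there is no ratio for the rule to differentiate.


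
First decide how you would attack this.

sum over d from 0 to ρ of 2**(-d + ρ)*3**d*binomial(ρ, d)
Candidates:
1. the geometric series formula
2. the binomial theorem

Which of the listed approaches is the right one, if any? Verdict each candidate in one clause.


Method: the binomial theorem — binomial(ρ, d) weighting matched powers of 3 and 2 is the expanded form of (3 + 2)^ρ — fold it back up.
- the geometric series formula — no single multiplier carries one term to the next throughout the sum.
- the binomial theorem: a fit — the right tool for this form.


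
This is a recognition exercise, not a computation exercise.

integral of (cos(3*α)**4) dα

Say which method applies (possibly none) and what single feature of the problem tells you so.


Technique: a trigonometric identity — cos(3*α)**4 calls for power reduction: rewrite via double angles before any antiderivative is attempted.


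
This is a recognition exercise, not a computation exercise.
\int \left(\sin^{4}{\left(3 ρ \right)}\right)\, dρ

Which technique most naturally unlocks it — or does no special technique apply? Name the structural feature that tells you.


Diagnosis: a trigonometric identity — the exponent on \sin^{4}{\left(3 ρ \right)} is even — the power-reduction identity is the standard preprocessing step.


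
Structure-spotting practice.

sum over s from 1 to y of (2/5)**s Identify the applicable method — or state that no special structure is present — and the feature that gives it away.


Verdict: the geometric series formula — each term is 2/5 times the previous one, so the geometric-series formula applies directly.


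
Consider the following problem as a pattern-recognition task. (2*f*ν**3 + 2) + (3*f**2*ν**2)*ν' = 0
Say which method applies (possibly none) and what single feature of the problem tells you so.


Technique: the exact-equation method — because the two cross partials coincide, the form is conservative as written — recover its potential in (f, ν).


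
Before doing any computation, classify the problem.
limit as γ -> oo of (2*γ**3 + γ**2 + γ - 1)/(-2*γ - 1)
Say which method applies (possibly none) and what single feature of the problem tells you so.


Best approach: dominant-term comparison — at large γ only the top-degree terms survive; compare the leading terms and the limit falls out. As a single quotient, the ∞/∞ shape would yield to repeated differentiation as well — the growth comparison gets there in one look.


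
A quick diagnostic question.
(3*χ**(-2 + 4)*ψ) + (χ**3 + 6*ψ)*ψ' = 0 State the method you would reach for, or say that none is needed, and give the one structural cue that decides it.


Method: the exact-equation method — because the two cross partials coincide, the form is conservative as written — recover its potential in (χ, ψ).


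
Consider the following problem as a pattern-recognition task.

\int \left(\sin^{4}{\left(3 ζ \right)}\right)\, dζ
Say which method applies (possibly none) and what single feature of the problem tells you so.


Method: a trigonometric identity — apply power reduction to \sin^{4}{\left(3 ζ \right)}; each application halves the trigonometric degree.


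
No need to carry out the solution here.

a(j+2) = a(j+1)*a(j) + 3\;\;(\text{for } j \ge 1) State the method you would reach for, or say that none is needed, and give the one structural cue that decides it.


Technique: no special technique — once the recursion is nonlinear, characteristic roots, master substitutions, and summation factors are all off the table.


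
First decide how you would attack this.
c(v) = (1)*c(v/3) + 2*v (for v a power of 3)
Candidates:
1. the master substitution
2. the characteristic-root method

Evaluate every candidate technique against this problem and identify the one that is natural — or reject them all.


Technique: the master substitution — treat m = log base 3 of v as the new clock: one recursion step advances m by one while v scales by 3.
- the master substitution — applies; the problem has the shape this method handles.
- the characteristic-root method: the recursion divides its index rather than shifting it — outside the constant-shift family the root method covers.


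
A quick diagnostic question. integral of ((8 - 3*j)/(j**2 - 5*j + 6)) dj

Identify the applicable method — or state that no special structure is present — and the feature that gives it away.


Best approach: partial fractions — j**2 - 5*j + 6 splits into linear pieces, so the quotient is a sum of simple fractions — decompose before integrating.


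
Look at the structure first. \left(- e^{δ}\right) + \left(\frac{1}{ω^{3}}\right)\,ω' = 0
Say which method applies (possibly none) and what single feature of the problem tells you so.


Verdict: separation of variables — all dependence on the two variables factors apart, the defining separable shape. The equation is exact as it stands too — a potential function exists — though separation reads the split structure directly.


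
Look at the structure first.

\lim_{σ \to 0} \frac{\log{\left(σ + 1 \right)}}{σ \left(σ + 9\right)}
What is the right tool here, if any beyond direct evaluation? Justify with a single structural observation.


Diagnosis: l'Hôpital's rule (0/0) — both numerator and denominator vanish at 0: the genuine 0/0 indeterminate that l'Hôpital exists for. A local series expansion at the point resolves it as well; the rule is the packaged version of that step.


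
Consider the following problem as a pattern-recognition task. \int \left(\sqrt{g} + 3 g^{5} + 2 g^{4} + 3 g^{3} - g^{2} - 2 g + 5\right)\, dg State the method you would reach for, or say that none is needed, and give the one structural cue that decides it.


Method: no special technique — a term-by-term power-rule job in g; no substitution or rearrangement earns its keep here.


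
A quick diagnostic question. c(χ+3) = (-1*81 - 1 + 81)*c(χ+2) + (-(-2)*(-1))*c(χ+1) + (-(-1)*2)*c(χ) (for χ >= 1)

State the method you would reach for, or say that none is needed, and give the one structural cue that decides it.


Technique: the characteristic-root method — every coefficient is a fixed number and the forcing is zero — substitute r^χ and read off the root equation.


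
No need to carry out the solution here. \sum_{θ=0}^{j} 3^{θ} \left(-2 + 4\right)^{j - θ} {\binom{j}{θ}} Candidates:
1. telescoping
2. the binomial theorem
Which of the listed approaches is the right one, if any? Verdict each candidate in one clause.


Best approach: the binomial theorem — {\binom{j}{θ}} weighting matched powers of 3 and (-2 + 4) is the expanded form of (3 + (-2 + 4))^j — fold it back up.
- telescoping — in the displayed form, no term reappears at a neighboring index to cancel against.
- the binomial theorem: yes, a natural case for it.


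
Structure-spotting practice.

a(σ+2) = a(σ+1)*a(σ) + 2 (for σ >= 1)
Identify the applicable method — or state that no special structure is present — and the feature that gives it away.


Verdict: no special technique — the unknown sequence enters the update nonlinearly, so no linear method fits the recurrence as written — direct iteration remains.


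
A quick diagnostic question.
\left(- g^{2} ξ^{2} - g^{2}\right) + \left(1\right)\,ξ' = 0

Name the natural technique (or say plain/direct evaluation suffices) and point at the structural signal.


Verdict: separation of variables — one side of the product carries the independent variable, the other the unknown — the textbook separation shape.


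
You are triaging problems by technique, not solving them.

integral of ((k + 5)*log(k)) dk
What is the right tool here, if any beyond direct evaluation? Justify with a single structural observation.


Diagnosis: integration by parts — a polynomial next to log(k): integrate the polynomial, differentiate the log, and the integral simplifies in one pass.


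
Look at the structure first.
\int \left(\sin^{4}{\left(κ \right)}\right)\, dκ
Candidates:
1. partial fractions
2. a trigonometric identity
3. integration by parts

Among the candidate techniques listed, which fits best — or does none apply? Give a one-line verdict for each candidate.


Method: a trigonometric identity — the even trigonometric power \sin^{4}{\left(κ \right)} reduces by a double-angle identity before any integration is attempted.
- partial fractions: there is no rational-function structure to decompose.
- a trigonometric identity: yes, a natural case for it.
- integration by parts: not the natural route: no polynomial-kernel product appears — a recursive parts reduction of the trigonometric product exists, but the identity rewrite is direct.


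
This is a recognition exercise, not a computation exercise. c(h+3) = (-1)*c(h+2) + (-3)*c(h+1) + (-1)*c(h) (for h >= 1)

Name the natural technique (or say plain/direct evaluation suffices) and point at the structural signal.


Technique: the characteristic-root method — shift-invariance with fixed coefficients calls for exponential trials; the characteristic polynomial finds every r^h.


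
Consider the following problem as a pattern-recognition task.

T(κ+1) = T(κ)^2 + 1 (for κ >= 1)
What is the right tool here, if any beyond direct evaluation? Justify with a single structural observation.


Diagnosis: no special technique — a nonlinear dependence on earlier terms breaks linearity, and with it every superposition-based closed form.


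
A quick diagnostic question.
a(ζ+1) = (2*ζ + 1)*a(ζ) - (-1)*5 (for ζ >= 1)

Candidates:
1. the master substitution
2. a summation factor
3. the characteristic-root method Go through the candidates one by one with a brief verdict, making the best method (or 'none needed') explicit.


Verdict: a summation factor — normalize by the running product of 2*ζ + 1: the left side becomes a difference, and differences sum.
- the master substitution: there is no divide-the-index recursive argument.
- a summation factor — a fit — the right tool for this form.
- the characteristic-root method: an index-dependent weight blocks the pure exponential ansatz.


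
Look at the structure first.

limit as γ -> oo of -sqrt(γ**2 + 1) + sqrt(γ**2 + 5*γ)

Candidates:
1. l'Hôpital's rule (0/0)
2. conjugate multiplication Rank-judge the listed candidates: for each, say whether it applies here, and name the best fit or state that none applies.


Technique: conjugate multiplication — an infinity-minus-infinity difference with a surviving radical — multiply by the conjugate to cancel the divergence.
- l'Hôpital's rule (0/0) — no quotient structure at all: the clash is ∞ minus ∞, which rationalizing converts into a tractable ratio.
- conjugate multiplication — applicable, and directly so.


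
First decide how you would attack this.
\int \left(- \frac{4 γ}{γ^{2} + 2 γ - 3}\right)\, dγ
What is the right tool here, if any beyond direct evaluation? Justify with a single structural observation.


Technique: partial fractions — with γ^{2} + 2 γ - 3 factorable and the degree on top strictly smaller, simple-fraction decomposition is immediate.


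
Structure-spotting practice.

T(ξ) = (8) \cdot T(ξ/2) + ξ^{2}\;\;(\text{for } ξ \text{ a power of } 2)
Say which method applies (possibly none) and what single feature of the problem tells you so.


Verdict: the master substitution — the argument contracts 2-fold per step: reindex ξ exponentially and solve the linear recurrence in the new index.


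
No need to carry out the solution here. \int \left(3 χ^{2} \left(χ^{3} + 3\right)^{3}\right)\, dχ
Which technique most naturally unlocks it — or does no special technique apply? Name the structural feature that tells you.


Verdict: u-substitution — differentiating the inner expression χ^{3} + 3 produces the factor 3 χ^{2} up to a constant multiple, so substituting u = χ^{3} + 3 reduces everything to a one-variable integral in u. One could also expand and integrate term by term; the substitution is strictly more direct.


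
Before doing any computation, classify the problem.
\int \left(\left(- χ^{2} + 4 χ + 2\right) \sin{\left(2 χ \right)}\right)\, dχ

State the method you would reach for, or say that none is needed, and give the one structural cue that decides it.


Best approach: integration by parts — - χ^{2} + 4 χ + 2 dies after finitely many derivatives while \sin{\left(2 χ \right)} cycles under integration — the tabular/parts setup.


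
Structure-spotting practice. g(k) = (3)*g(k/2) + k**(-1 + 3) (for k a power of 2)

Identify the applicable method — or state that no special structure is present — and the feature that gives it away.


Method: the master substitution — the index is divided (k/2), not shifted — substitute k = 2^m to straighten it into a shift recurrence.


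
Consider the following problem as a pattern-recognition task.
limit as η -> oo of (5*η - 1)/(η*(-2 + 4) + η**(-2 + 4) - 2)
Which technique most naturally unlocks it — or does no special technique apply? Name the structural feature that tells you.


Best approach: dominant-term comparison — growth-rate triage: the leading powers of η decide the limit, everything else is noise. As a single quotient, the ∞/∞ shape would yield to repeated differentiation as well — the growth comparison gets there in one look.


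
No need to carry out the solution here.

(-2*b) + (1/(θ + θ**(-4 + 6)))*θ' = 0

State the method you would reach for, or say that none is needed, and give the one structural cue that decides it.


Verdict: separation of variables — one side of the product carries the independent variable, the other the unknown — the textbook separation shape. A Bernoulli substitution applies to this equation as given; separation takes the same equation in its displayed form.


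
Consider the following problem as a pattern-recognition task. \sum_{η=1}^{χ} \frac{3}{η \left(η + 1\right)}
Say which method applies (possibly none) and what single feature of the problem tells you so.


Best approach: telescoping — after splitting \frac{3}{η \left(η + 1\right)} into partial fractions, the pieces are shifted copies of one function and cancel telescopically.


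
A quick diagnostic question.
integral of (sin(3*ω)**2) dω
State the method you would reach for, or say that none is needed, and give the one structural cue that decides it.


Method: a trigonometric identity — reduce sin(3*ω)**2 with the power-reduction formula and the integral becomes first-degree trigonometry.


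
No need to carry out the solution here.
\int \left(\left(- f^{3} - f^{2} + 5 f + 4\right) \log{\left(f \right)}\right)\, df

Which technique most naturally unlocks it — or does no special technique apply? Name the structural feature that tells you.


Verdict: integration by parts — a polynomial next to \log{\left(f \right)}: integrate the polynomial, differentiate the log, and the integral simplifies in one pass.


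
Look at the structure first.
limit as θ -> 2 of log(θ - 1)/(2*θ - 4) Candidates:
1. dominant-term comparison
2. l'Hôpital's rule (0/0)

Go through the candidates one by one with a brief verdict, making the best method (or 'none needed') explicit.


Technique: l'Hôpital's rule (0/0) — both numerator and denominator vanish at 2: the genuine 0/0 indeterminate that l'Hôpital exists for. Known elementary limits would finish this too — the rule just bypasses the case analysis.
- dominant-term comparison: no ranking of term growth rates resolves the limit here.
- l'Hôpital's rule (0/0): yes — fits the structure here.


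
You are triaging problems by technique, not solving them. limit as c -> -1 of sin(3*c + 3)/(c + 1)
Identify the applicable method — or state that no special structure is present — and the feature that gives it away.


Technique: l'Hôpital's rule (0/0) — numerator and denominator both vanish at -1 — a genuine 0/0 form, which is exactly when l'Hôpital applies. Expanding numerator and denominator to first order gives the same value — the rule automates exactly that.


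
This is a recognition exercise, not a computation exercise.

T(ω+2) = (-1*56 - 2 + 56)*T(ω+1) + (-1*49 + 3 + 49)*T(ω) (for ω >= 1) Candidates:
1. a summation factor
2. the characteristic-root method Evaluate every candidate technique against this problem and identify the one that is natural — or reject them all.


Best approach: the characteristic-root method — because shifting ω leaves the equation's coefficients unchanged, exponential trials reduce it to algebra.
- a summation factor: the recurrence reaches back more than one step, outside the first-order family a summation factor normalizes.
- the characteristic-root method: a fit — the right tool for this form.


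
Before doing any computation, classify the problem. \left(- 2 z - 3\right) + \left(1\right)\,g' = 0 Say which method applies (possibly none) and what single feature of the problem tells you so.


Diagnosis: no special technique — solved for the derivative, g never appears on the right — this is a direct integration in z, not a differential-equations problem at heart.


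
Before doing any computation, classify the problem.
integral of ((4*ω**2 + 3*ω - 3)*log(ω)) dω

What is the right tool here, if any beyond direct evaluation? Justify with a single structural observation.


Technique: integration by parts — one parts step with u = log(ω) trades the logarithm for an algebraic integrand.


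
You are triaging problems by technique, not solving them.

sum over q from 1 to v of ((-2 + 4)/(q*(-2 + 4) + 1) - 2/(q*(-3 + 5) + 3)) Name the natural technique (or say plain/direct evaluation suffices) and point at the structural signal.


Best approach: telescoping — each term adds (-2 + 4)/(q*(-2 + 4) + 1) and subtracts the same expression advanced one index; that subtracted piece cancels against the next term's added copy — only the boundary terms survive.


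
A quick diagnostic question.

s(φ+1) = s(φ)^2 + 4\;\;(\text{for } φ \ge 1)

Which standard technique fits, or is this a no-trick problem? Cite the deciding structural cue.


Best approach: no special technique — the map from one term to the next is curved, not linear, so linear closed-form machinery does not attach.


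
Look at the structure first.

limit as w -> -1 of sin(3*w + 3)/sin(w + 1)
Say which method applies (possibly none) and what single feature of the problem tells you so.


Method: l'Hôpital's rule (0/0) — both numerator and denominator vanish at -1: the genuine 0/0 indeterminate that l'Hôpital exists for. Known elementary limits would finish this too — the rule just bypasses the case analysis.


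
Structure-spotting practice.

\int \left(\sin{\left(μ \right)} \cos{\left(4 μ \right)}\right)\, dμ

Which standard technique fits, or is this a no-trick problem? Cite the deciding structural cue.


Diagnosis: a trigonometric identity — two different frequencies multiply in \sin{\left(μ \right)} \cos{\left(4 μ \right)}; the product-to-sum formula separates them.


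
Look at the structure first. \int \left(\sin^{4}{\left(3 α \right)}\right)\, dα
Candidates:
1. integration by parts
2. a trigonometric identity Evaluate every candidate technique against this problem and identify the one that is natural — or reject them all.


Verdict: a trigonometric identity — \sin^{4}{\left(3 α \right)} carries an even exponent — trade it for double-angle cosines before integrating.
- integration by parts: not the fit here: there is no polynomial factor to ladder down — parts can still close the trigonometric product by recursion, though the identity rewrite is the direct route.
- a trigonometric identity — a fit — the right tool for this form.


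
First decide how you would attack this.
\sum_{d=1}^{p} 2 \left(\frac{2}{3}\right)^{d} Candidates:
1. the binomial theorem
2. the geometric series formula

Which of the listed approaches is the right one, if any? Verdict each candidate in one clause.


Method: the geometric series formula — check a ratio of consecutive terms: it is \frac{2}{3}, independent of the index, so the geometric formula closes the sum.
- the binomial theorem: there is no sum-raised-to-a-power identity hiding in these terms.
- the geometric series formula — yes — fits the structure here.


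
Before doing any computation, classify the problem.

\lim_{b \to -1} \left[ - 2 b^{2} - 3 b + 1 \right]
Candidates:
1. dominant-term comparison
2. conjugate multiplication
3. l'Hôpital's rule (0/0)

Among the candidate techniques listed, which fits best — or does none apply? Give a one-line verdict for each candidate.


Verdict: no special technique — no vanishing denominator and no indeterminate clash at the point — evaluation is immediate.
- dominant-term comparison — no dominant power emerges to decide the limit by degree comparison.
- conjugate multiplication — no difference of divergent radicals appears, so rationalizing has nothing to cancel.
- l'Hôpital's rule (0/0): evaluation at the point is determinate, so the rule has nothing to repair.


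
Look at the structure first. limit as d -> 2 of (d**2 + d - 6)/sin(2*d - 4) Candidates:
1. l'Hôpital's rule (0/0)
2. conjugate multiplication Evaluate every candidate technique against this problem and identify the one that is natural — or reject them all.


Diagnosis: l'Hôpital's rule (0/0) — substituting 2 gives 0 over 0; differentiate top and bottom once and re-evaluate. A first-order expansion at the point is an equally standard path; the rule packages it.
- l'Hôpital's rule (0/0) — yes, a natural case for it.
- conjugate multiplication — no difference of divergent radicals appears, so rationalizing has nothing to cancel.


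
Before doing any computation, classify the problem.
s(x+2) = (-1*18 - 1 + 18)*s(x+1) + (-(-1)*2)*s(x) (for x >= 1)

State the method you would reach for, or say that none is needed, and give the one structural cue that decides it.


Best approach: the characteristic-root method — linear, homogeneous, constant coefficients: solutions of the form r^x exist — find the roots of the characteristic polynomial.


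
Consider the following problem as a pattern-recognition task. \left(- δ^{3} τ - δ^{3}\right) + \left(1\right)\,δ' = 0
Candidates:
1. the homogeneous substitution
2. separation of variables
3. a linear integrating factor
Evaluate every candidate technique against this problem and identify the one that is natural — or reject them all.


Technique: separation of variables — solved for the derivative, the right side splits multiplicatively into a function of each variable alone — divide and integrate each side.
- the homogeneous substitution — the ratio of the variables does not determine the slope.
- separation of variables: yes — fits the structure here.
- a linear integrating factor: a nonlinear term in the unknown puts this outside the integrating-factor template.


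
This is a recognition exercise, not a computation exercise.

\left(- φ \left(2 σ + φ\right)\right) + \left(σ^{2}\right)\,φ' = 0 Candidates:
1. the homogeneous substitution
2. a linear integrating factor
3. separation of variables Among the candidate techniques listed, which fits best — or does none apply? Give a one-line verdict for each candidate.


Method: the homogeneous substitution — the slope is degree-zero homogeneous: the ratio substitution v = φ/σ collapses it. A Bernoulli rewrite works here as the equation stands — the homogeneous substitution is the more immediate reading.
- the homogeneous substitution: applicable, and directly so.
- a linear integrating factor: the unknown enters nonlinearly (through a power, a denominator, or a transcendental function), which the linear integrating-factor recipe cannot absorb as-is — any repair would come from a preliminary substitution, not the factor.
- separation of variables: no division isolates the independent variable from the unknown.


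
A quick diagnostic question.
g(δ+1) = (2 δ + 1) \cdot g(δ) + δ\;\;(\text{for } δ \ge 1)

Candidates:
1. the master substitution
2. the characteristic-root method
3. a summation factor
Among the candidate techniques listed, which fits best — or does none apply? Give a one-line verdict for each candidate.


Method: a summation factor — one step of memory with a weight 2 δ + 1 that changes as the index grows — the summation-factor construction is built for this.
- the master substitution — with no divided-index recursive call, reindexing by powers of a base buys nothing.
- the characteristic-root method: an index-dependent weight blocks the pure exponential ansatz.
- a summation factor: yes — fits the structure here.


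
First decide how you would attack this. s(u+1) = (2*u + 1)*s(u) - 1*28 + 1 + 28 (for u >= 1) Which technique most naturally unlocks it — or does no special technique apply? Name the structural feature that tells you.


Best approach: a summation factor — normalize by the running product of 2*u + 1: the left side becomes a difference, and differences sum.


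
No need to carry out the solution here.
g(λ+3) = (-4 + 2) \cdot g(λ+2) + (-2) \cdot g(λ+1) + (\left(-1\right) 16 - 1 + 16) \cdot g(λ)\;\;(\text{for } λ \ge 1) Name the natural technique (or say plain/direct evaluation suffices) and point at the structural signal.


Diagnosis: the characteristic-root method — no index-dependence in the weights and nothing inhomogeneous: classic characteristic-equation setup.


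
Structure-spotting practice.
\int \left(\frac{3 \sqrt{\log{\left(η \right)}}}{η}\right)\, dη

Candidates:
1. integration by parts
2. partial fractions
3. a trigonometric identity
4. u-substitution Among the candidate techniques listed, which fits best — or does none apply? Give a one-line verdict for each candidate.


Best approach: u-substitution — read it as f(\log{\left(η \right)}) times a constant multiple of d(\log{\left(η \right)}): one substitution, u = \log{\left(η \right)}, finishes it.
- integration by parts: the integrand does not split as a nonconstant polynomial times an exp, sine, cosine of a linear argument, or logarithm — no polynomial-kernel parts product to differentiate one side of.
- partial fractions — there is no rational-function structure to decompose.
- a trigonometric identity: no sine or cosine appears, so there is nothing for a trigonometric identity to act on.
- u-substitution: applies; the problem has the shape this method handles.


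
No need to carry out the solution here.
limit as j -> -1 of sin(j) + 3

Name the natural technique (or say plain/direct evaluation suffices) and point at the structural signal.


Diagnosis: no special technique — no denominator vanishes and nothing blows up at -1: direct substitution is the whole computation.


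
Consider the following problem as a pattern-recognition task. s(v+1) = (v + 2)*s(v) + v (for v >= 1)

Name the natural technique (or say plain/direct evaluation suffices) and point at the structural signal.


Verdict: a summation factor — rescale the sequence by the product of the weights v + 2 so far — the recurrence collapses to a plain running sum.


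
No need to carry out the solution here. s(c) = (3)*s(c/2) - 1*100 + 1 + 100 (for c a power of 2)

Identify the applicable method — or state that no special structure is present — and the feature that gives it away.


Verdict: the master substitution — the argument c/2 divides the index by 2; the standard c = 2^m substitution converts it to a constant-shift recurrence.


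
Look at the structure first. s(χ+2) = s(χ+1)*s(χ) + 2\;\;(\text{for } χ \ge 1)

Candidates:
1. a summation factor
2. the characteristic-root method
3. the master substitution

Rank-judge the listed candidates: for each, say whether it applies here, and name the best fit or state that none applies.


Verdict: no special technique — the new term depends nonlinearly on the old ones, which disqualifies every superposition-based technique.
- a summation factor: the recursion is nonlinear — outside the first-order linear family a summation factor addresses.
- the characteristic-root method: nonlinearity rules out exponential-mode superposition from the start.
- the master substitution: there is no divide-the-index recursive argument.


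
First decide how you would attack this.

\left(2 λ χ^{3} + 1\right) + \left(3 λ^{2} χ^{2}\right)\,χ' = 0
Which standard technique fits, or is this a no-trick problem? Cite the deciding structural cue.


Verdict: the exact-equation method — the cross partial derivatives of 2 λ χ^{3} + 1 and 3 λ^{2} χ^{2} agree, so the left side is the total differential of one potential in λ and χ.


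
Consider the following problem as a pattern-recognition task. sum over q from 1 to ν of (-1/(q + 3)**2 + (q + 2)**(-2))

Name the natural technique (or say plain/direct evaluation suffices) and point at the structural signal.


Technique: telescoping — consecutive terms evaluate one function at adjacent indices ((q + 2)**(-2) is its current value): one term's tail is the next term's head, so the chain collapses.


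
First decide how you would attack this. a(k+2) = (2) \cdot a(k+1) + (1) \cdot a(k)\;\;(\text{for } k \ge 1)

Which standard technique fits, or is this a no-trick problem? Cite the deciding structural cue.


Verdict: the characteristic-root method — shift-invariance with fixed coefficients calls for exponential trials; the characteristic polynomial finds every r^k.


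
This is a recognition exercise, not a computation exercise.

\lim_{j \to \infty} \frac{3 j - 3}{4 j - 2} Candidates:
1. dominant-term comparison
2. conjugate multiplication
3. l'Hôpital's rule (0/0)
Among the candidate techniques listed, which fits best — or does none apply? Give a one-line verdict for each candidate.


Diagnosis: dominant-term comparison — divide through by the highest power of j; every lower-order term dies and the dominant terms decide the limit.
- dominant-term comparison — yes — fits the structure here.
- conjugate multiplication — the conjugate move applies to radical differences, which this is not.
- l'Hôpital's rule (0/0): viewed as a single quotient this runs to ∞/∞, not the 0/0 clash this candidate addresses; an at-infinity variant of the rule would resolve it, but comparing leading growth reads the answer without differentiating.


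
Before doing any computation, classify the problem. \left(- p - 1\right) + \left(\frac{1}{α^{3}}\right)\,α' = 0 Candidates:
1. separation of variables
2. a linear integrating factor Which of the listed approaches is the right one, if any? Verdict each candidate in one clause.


Best approach: separation of variables — separating collects all α-dependence with the derivative and leaves all p-dependence opposite: variables separate.
- separation of variables: yes — fits the structure here.
- a linear integrating factor — the unknown enters nonlinearly (through a power, a denominator, or a transcendental function), which the linear integrating-factor recipe cannot absorb as-is — any repair would come from a preliminary substitution, not the factor.


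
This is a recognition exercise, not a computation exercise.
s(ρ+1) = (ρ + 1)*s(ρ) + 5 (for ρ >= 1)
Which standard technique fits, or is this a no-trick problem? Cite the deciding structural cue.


Verdict: a summation factor — an index-dependent multiplier ρ + 1 rules out characteristic roots; a summation factor converts it to a pure difference.


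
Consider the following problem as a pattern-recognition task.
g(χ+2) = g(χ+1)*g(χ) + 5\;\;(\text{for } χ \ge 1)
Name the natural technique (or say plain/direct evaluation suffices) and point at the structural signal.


Method: no special technique — the sequence value feeds back through itself nonlinearly — linear superposition fails, and every superposition-based closed form fails with it.


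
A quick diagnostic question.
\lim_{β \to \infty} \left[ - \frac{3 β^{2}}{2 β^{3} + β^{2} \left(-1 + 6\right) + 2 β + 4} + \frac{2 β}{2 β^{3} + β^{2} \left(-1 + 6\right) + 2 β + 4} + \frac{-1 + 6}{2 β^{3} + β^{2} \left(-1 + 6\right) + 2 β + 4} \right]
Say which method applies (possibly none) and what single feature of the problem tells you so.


Technique: dominant-term comparison — as β grows, only the highest-degree terms matter — compare leading terms and read the limit off. l'Hôpital's at-infinity variant applies to the expression viewed as a single quotient; the leading-term comparison is the direct route.


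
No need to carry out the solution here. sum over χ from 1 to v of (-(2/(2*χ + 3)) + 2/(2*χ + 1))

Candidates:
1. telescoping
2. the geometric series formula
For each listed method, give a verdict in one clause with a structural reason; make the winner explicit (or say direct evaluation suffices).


Diagnosis: telescoping — each term adds 2/(2*χ + 1) and subtracts the same expression advanced one index; that subtracted piece cancels against the next term's added copy — only the boundary terms survive.
- telescoping: yes — fits the structure here.
- the geometric series formula: the ratio of consecutive terms depends on the index.


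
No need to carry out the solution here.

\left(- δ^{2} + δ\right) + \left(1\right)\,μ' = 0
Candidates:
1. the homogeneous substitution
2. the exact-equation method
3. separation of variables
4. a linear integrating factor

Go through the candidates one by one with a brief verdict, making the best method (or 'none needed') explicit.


Method: no special technique — the slope is a pure function of δ; integrate both sides and be done.
- the homogeneous substitution — the slope changes under joint rescaling, failing the degree-zero test.
- the exact-equation method — with the unknown absent from both coefficients, the cross-partial test holds emptily — nothing for the exact method to work on.
- separation of variables: with no unknown in the slope, separating variables is a formality — the equation integrates directly.
- a linear integrating factor — with the unknown absent the integrating factor is a formality; direct integration is the working structure.


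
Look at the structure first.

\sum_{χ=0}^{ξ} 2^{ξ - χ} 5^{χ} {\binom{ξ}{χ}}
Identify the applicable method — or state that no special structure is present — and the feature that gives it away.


Diagnosis: the binomial theorem — terms weighting {\binom{ξ}{χ}} against matched powers of 5 and 2 reassemble into (5 + 2)^ξ by the binomial theorem.


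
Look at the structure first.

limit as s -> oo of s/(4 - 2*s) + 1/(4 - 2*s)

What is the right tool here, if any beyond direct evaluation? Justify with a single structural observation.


Verdict: dominant-term comparison — growth-rate triage: the leading powers of s decide the limit, everything else is noise. As a single quotient, the ∞/∞ shape would yield to repeated differentiation as well — the growth comparison gets there in one look.


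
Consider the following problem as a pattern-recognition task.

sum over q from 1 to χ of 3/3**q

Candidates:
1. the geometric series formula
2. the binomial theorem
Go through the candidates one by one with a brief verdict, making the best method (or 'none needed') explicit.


Best approach: the geometric series formula — consecutive terms stand in a fixed index-free ratio — the geometric sum formula closes it.
- the geometric series formula — yes — fits the structure here.
- the binomial theorem — no binomial coefficients pair with matched powers.


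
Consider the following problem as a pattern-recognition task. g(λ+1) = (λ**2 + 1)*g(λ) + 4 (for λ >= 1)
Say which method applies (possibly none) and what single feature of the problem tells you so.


Best approach: a summation factor — first-order, linear, moving coefficient λ**2 + 1: the discrete analogue of an integrating factor handles it.


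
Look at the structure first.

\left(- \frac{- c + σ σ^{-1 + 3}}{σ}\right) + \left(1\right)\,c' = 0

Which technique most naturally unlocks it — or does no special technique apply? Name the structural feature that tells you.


Technique: a linear integrating factor — linear in the unknown with genuine forcing: multiply through by the exponential of the integrated coefficient and the left side closes into one derivative.


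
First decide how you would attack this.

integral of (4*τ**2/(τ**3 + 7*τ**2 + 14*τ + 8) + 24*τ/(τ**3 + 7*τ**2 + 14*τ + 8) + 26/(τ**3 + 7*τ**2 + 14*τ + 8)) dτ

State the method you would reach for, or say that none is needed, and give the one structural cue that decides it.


Method: partial fractions — the bottom, τ**3 + 7*τ**2 + 14*τ + 8, comes apart into simple factors, and a proper rational function over split factors decomposes.


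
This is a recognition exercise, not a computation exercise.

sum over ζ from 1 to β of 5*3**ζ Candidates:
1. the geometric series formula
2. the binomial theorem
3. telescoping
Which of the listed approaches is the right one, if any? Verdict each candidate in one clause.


Verdict: the geometric series formula — each term is 3 times the previous one, so the geometric-series formula applies directly.
- the geometric series formula — applies; the problem has the shape this method handles.
- the binomial theorem: no binomial coefficients pair with matched powers.
- telescoping: neither a shifted-difference shape nor integer-spaced poles are present.


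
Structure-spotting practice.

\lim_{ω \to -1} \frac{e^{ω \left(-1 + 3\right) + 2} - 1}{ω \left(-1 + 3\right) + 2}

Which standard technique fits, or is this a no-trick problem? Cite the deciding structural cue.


Diagnosis: l'Hôpital's rule (0/0) — both numerator and denominator vanish at -1: the genuine 0/0 indeterminate that l'Hôpital exists for. A local series expansion at the point resolves it as well; the rule is the packaged version of that step.


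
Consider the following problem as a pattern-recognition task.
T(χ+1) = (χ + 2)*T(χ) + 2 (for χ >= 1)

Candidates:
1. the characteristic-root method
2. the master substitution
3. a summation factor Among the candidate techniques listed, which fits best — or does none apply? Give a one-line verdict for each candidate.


Diagnosis: a summation factor — first-order linear but the coefficient χ + 2 moves with the index — divide by the cumulative product and telescope.
- the characteristic-root method — an index-dependent weight blocks the pure exponential ansatz.
- the master substitution — this is shift-type recursion, outside the divide-and-conquer template.
- a summation factor — yes, a natural case for it.
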